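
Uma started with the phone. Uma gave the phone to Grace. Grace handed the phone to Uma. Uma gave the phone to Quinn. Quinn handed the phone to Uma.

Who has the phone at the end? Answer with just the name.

Tracking the phone through each event:
Start: Uma has the phone.
After event 1: Grace has the phone.
After event 2: Uma has the phone.
After event 3: Quinn has the phone.
After event 4: Uma has the phone.

Answer: Uma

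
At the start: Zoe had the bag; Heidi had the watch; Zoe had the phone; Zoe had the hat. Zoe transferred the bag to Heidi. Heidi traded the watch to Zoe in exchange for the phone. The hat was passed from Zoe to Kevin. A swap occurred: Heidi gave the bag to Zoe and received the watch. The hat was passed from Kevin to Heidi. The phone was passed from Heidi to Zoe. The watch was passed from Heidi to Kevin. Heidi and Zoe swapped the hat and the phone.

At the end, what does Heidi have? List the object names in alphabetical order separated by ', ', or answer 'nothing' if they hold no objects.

Tracking all object holders:
Start: bag:Zoe, watch:Heidi, phone:Zoe, hat:Zoe
Event 1 (give bag: Zoe -> Heidi). State: bag:Heidi, watch:Heidi, phone:Zoe, hat:Zoe
Event 2 (swap watch<->phone: now watch:Zoe, phone:Heidi). State: bag:Heidi, watch:Zoe, phone:Heidi, hat:Zoe
Event 3 (give hat: Zoe -> Kevin). State: bag:Heidi, watch:Zoe, phone:Heidi, hat:Kevin
Event 4 (swap bag<->watch: now bag:Zoe, watch:Heidi). State: bag:Zoe, watch:Heidi, phone:Heidi, hat:Kevin
Event 5 (give hat: Kevin -> Heidi). State: bag:Zoe, watch:Heidi, phone:Heidi, hat:Heidi
Event 6 (give phone: Heidi -> Zoe). State: bag:Zoe, watch:Heidi, phone:Zoe, hat:Heidi
Event 7 (give watch: Heidi -> Kevin). State: bag:Zoe, watch:Kevin, phone:Zoe, hat:Heidi
Event 8 (swap hat<->phone: now hat:Zoe, phone:Heidi). State: bag:Zoe, watch:Kevin, phone:Heidi, hat:Zoe

Final state: bag:Zoe, watch:Kevin, phone:Heidi, hat:Zoe
Heidi holds: phone.

Answer: phone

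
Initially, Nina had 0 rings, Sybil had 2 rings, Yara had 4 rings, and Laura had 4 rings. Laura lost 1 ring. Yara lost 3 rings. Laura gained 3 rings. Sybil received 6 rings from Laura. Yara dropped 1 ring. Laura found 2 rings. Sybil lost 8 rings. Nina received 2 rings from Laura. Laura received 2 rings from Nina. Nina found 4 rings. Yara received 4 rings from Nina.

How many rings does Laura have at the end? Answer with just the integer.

Answer: 2

Derivation:
Tracking counts step by step:
Start: Nina=0, Sybil=2, Yara=4, Laura=4
Event 1 (Laura -1): Laura: 4 -> 3. State: Nina=0, Sybil=2, Yara=4, Laura=3
Event 2 (Yara -3): Yara: 4 -> 1. State: Nina=0, Sybil=2, Yara=1, Laura=3
Event 3 (Laura +3): Laura: 3 -> 6. State: Nina=0, Sybil=2, Yara=1, Laura=6
Event 4 (Laura -> Sybil, 6): Laura: 6 -> 0, Sybil: 2 -> 8. State: Nina=0, Sybil=8, Yara=1, Laura=0
Event 5 (Yara -1): Yara: 1 -> 0. State: Nina=0, Sybil=8, Yara=0, Laura=0
Event 6 (Laura +2): Laura: 0 -> 2. State: Nina=0, Sybil=8, Yara=0, Laura=2
Event 7 (Sybil -8): Sybil: 8 -> 0. State: Nina=0, Sybil=0, Yara=0, Laura=2
Event 8 (Laura -> Nina, 2): Laura: 2 -> 0, Nina: 0 -> 2. State: Nina=2, Sybil=0, Yara=0, Laura=0
Event 9 (Nina -> Laura, 2): Nina: 2 -> 0, Laura: 0 -> 2. State: Nina=0, Sybil=0, Yara=0, Laura=2
Event 10 (Nina +4): Nina: 0 -> 4. State: Nina=4, Sybil=0, Yara=0, Laura=2
Event 11 (Nina -> Yara, 4): Nina: 4 -> 0, Yara: 0 -> 4. State: Nina=0, Sybil=0, Yara=4, Laura=2

Laura's final count: 2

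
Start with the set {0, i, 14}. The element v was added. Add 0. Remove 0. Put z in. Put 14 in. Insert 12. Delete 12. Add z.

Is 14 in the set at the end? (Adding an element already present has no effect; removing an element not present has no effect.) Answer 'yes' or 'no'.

Tracking the set through each operation:
Start: {0, 14, i}
Event 1 (add v): added. Set: {0, 14, i, v}
Event 2 (add 0): already present, no change. Set: {0, 14, i, v}
Event 3 (remove 0): removed. Set: {14, i, v}
Event 4 (add z): added. Set: {14, i, v, z}
Event 5 (add 14): already present, no change. Set: {14, i, v, z}
Event 6 (add 12): added. Set: {12, 14, i, v, z}
Event 7 (remove 12): removed. Set: {14, i, v, z}
Event 8 (add z): already present, no change. Set: {14, i, v, z}

Final set: {14, i, v, z} (size 4)
14 is in the final set.

Answer: yes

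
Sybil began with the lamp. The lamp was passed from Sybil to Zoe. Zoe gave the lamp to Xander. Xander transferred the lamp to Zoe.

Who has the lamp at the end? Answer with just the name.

Answer: Zoe

Derivation:
Tracking the lamp through each event:
Start: Sybil has the lamp.
After event 1: Zoe has the lamp.
After event 2: Xander has the lamp.
After event 3: Zoe has the lamp.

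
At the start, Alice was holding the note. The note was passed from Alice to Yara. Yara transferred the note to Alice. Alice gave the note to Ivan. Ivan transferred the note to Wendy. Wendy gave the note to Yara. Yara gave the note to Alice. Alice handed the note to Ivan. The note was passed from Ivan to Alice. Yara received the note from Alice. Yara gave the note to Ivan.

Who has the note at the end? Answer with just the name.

Answer: Ivan

Derivation:
Tracking the note through each event:
Start: Alice has the note.
After event 1: Yara has the note.
After event 2: Alice has the note.
After event 3: Ivan has the note.
After event 4: Wendy has the note.
After event 5: Yara has the note.
After event 6: Alice has the note.
After event 7: Ivan has the note.
After event 8: Alice has the note.
After event 9: Yara has the note.
After event 10: Ivan has the note.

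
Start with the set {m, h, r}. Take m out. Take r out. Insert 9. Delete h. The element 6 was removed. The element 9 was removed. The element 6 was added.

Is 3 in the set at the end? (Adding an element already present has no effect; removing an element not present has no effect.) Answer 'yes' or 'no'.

Answer: no

Derivation:
Tracking the set through each operation:
Start: {h, m, r}
Event 1 (remove m): removed. Set: {h, r}
Event 2 (remove r): removed. Set: {h}
Event 3 (add 9): added. Set: {9, h}
Event 4 (remove h): removed. Set: {9}
Event 5 (remove 6): not present, no change. Set: {9}
Event 6 (remove 9): removed. Set: {}
Event 7 (add 6): added. Set: {6}

Final set: {6} (size 1)
3 is NOT in the final set.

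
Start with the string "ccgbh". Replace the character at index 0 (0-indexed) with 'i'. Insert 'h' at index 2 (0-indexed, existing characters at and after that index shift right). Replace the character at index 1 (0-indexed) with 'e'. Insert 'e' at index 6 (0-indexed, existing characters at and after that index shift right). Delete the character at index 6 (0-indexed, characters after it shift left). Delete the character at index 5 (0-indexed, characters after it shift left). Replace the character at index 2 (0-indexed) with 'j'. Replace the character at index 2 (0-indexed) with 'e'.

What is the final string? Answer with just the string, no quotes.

Applying each edit step by step:
Start: "ccgbh"
Op 1 (replace idx 0: 'c' -> 'i'): "ccgbh" -> "icgbh"
Op 2 (insert 'h' at idx 2): "icgbh" -> "ichgbh"
Op 3 (replace idx 1: 'c' -> 'e'): "ichgbh" -> "iehgbh"
Op 4 (insert 'e' at idx 6): "iehgbh" -> "iehgbhe"
Op 5 (delete idx 6 = 'e'): "iehgbhe" -> "iehgbh"
Op 6 (delete idx 5 = 'h'): "iehgbh" -> "iehgb"
Op 7 (replace idx 2: 'h' -> 'j'): "iehgb" -> "iejgb"
Op 8 (replace idx 2: 'j' -> 'e'): "iejgb" -> "ieegb"

Answer: ieegb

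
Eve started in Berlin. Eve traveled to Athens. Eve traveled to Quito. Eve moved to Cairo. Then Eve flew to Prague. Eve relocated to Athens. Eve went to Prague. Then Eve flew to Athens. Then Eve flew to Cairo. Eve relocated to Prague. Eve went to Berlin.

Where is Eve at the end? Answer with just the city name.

Tracking Eve's location:
Start: Eve is in Berlin.
After move 1: Berlin -> Athens. Eve is in Athens.
After move 2: Athens -> Quito. Eve is in Quito.
After move 3: Quito -> Cairo. Eve is in Cairo.
After move 4: Cairo -> Prague. Eve is in Prague.
After move 5: Prague -> Athens. Eve is in Athens.
After move 6: Athens -> Prague. Eve is in Prague.
After move 7: Prague -> Athens. Eve is in Athens.
After move 8: Athens -> Cairo. Eve is in Cairo.
After move 9: Cairo -> Prague. Eve is in Prague.
After move 10: Prague -> Berlin. Eve is in Berlin.

Answer: Berlin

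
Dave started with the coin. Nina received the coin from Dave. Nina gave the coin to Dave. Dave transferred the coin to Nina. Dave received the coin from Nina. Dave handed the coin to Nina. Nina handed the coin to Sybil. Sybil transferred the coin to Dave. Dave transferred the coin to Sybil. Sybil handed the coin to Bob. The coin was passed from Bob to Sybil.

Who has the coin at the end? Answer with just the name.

Answer: Sybil

Derivation:
Tracking the coin through each event:
Start: Dave has the coin.
After event 1: Nina has the coin.
After event 2: Dave has the coin.
After event 3: Nina has the coin.
After event 4: Dave has the coin.
After event 5: Nina has the coin.
After event 6: Sybil has the coin.
After event 7: Dave has the coin.
After event 8: Sybil has the coin.
After event 9: Bob has the coin.
After event 10: Sybil has the coin.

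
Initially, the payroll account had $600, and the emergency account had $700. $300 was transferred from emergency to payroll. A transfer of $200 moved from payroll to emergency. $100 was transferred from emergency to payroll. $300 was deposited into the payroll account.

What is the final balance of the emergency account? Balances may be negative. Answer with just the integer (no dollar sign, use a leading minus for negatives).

Answer: 500

Derivation:
Tracking account balances step by step:
Start: payroll=600, emergency=700
Event 1 (transfer 300 emergency -> payroll): emergency: 700 - 300 = 400, payroll: 600 + 300 = 900. Balances: payroll=900, emergency=400
Event 2 (transfer 200 payroll -> emergency): payroll: 900 - 200 = 700, emergency: 400 + 200 = 600. Balances: payroll=700, emergency=600
Event 3 (transfer 100 emergency -> payroll): emergency: 600 - 100 = 500, payroll: 700 + 100 = 800. Balances: payroll=800, emergency=500
Event 4 (deposit 300 to payroll): payroll: 800 + 300 = 1100. Balances: payroll=1100, emergency=500

Final balance of emergency: 500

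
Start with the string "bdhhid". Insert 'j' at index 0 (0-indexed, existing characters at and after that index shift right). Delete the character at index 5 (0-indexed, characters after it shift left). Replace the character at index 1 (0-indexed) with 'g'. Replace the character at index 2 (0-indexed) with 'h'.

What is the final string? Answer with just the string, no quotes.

Answer: jghhhd

Derivation:
Applying each edit step by step:
Start: "bdhhid"
Op 1 (insert 'j' at idx 0): "bdhhid" -> "jbdhhid"
Op 2 (delete idx 5 = 'i'): "jbdhhid" -> "jbdhhd"
Op 3 (replace idx 1: 'b' -> 'g'): "jbdhhd" -> "jgdhhd"
Op 4 (replace idx 2: 'd' -> 'h'): "jgdhhd" -> "jghhhd"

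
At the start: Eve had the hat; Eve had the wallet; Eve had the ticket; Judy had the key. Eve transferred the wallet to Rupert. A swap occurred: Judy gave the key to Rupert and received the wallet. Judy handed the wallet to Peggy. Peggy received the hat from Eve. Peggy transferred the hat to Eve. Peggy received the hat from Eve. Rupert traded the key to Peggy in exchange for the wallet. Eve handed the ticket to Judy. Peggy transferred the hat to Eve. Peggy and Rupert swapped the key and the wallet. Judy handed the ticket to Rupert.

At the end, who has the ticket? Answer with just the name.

Tracking all object holders:
Start: hat:Eve, wallet:Eve, ticket:Eve, key:Judy
Event 1 (give wallet: Eve -> Rupert). State: hat:Eve, wallet:Rupert, ticket:Eve, key:Judy
Event 2 (swap key<->wallet: now key:Rupert, wallet:Judy). State: hat:Eve, wallet:Judy, ticket:Eve, key:Rupert
Event 3 (give wallet: Judy -> Peggy). State: hat:Eve, wallet:Peggy, ticket:Eve, key:Rupert
Event 4 (give hat: Eve -> Peggy). State: hat:Peggy, wallet:Peggy, ticket:Eve, key:Rupert
Event 5 (give hat: Peggy -> Eve). State: hat:Eve, wallet:Peggy, ticket:Eve, key:Rupert
Event 6 (give hat: Eve -> Peggy). State: hat:Peggy, wallet:Peggy, ticket:Eve, key:Rupert
Event 7 (swap key<->wallet: now key:Peggy, wallet:Rupert). State: hat:Peggy, wallet:Rupert, ticket:Eve, key:Peggy
Event 8 (give ticket: Eve -> Judy). State: hat:Peggy, wallet:Rupert, ticket:Judy, key:Peggy
Event 9 (give hat: Peggy -> Eve). State: hat:Eve, wallet:Rupert, ticket:Judy, key:Peggy
Event 10 (swap key<->wallet: now key:Rupert, wallet:Peggy). State: hat:Eve, wallet:Peggy, ticket:Judy, key:Rupert
Event 11 (give ticket: Judy -> Rupert). State: hat:Eve, wallet:Peggy, ticket:Rupert, key:Rupert

Final state: hat:Eve, wallet:Peggy, ticket:Rupert, key:Rupert
The ticket is held by Rupert.

Answer: Rupert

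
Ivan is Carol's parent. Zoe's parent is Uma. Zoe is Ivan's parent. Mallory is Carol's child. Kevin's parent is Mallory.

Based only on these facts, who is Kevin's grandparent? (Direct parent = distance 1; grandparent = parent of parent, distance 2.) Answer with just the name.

Reconstructing the parent chain from the given facts:
  Uma -> Zoe -> Ivan -> Carol -> Mallory -> Kevin
(each arrow means 'parent of the next')
Positions in the chain (0 = top):
  position of Uma: 0
  position of Zoe: 1
  position of Ivan: 2
  position of Carol: 3
  position of Mallory: 4
  position of Kevin: 5

Kevin is at position 5; the grandparent is 2 steps up the chain, i.e. position 3: Carol.

Answer: Carol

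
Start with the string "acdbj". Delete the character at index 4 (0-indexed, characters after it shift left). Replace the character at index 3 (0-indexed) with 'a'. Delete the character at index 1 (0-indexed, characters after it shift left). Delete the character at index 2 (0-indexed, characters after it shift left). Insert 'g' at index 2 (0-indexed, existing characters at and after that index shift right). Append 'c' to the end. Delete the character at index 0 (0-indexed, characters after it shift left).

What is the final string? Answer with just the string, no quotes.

Applying each edit step by step:
Start: "acdbj"
Op 1 (delete idx 4 = 'j'): "acdbj" -> "acdb"
Op 2 (replace idx 3: 'b' -> 'a'): "acdb" -> "acda"
Op 3 (delete idx 1 = 'c'): "acda" -> "ada"
Op 4 (delete idx 2 = 'a'): "ada" -> "ad"
Op 5 (insert 'g' at idx 2): "ad" -> "adg"
Op 6 (append 'c'): "adg" -> "adgc"
Op 7 (delete idx 0 = 'a'): "adgc" -> "dgc"

Answer: dgc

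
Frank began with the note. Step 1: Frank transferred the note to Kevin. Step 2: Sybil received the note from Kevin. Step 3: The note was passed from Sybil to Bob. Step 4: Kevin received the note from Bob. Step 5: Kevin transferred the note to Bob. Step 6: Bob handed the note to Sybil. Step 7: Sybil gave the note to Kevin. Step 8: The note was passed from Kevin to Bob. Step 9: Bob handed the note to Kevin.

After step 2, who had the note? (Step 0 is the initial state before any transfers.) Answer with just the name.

Answer: Sybil

Derivation:
Tracking the note holder through step 2:
After step 0 (start): Frank
After step 1: Kevin
After step 2: Sybil

At step 2, the holder is Sybil.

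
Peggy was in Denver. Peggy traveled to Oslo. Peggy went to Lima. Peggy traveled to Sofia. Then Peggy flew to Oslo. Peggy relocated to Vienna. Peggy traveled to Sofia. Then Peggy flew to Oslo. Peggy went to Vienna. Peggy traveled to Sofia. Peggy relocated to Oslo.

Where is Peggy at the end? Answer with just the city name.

Answer: Oslo

Derivation:
Tracking Peggy's location:
Start: Peggy is in Denver.
After move 1: Denver -> Oslo. Peggy is in Oslo.
After move 2: Oslo -> Lima. Peggy is in Lima.
After move 3: Lima -> Sofia. Peggy is in Sofia.
After move 4: Sofia -> Oslo. Peggy is in Oslo.
After move 5: Oslo -> Vienna. Peggy is in Vienna.
After move 6: Vienna -> Sofia. Peggy is in Sofia.
After move 7: Sofia -> Oslo. Peggy is in Oslo.
After move 8: Oslo -> Vienna. Peggy is in Vienna.
After move 9: Vienna -> Sofia. Peggy is in Sofia.
After move 10: Sofia -> Oslo. Peggy is in Oslo.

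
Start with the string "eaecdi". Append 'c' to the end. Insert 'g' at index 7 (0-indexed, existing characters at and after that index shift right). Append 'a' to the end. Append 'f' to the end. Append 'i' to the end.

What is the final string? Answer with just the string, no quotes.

Applying each edit step by step:
Start: "eaecdi"
Op 1 (append 'c'): "eaecdi" -> "eaecdic"
Op 2 (insert 'g' at idx 7): "eaecdic" -> "eaecdicg"
Op 3 (append 'a'): "eaecdicg" -> "eaecdicga"
Op 4 (append 'f'): "eaecdicga" -> "eaecdicgaf"
Op 5 (append 'i'): "eaecdicgaf" -> "eaecdicgafi"

Answer: eaecdicgafi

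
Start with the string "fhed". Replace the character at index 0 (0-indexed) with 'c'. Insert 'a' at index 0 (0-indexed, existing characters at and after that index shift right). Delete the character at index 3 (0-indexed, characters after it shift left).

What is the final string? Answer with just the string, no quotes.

Applying each edit step by step:
Start: "fhed"
Op 1 (replace idx 0: 'f' -> 'c'): "fhed" -> "ched"
Op 2 (insert 'a' at idx 0): "ched" -> "ached"
Op 3 (delete idx 3 = 'e'): "ached" -> "achd"

Answer: achd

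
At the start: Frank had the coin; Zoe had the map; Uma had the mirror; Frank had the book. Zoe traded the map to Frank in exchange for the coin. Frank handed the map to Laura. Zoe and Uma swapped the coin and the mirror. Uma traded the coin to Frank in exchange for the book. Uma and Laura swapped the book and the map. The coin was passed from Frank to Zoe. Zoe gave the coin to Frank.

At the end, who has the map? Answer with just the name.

Answer: Uma

Derivation:
Tracking all object holders:
Start: coin:Frank, map:Zoe, mirror:Uma, book:Frank
Event 1 (swap map<->coin: now map:Frank, coin:Zoe). State: coin:Zoe, map:Frank, mirror:Uma, book:Frank
Event 2 (give map: Frank -> Laura). State: coin:Zoe, map:Laura, mirror:Uma, book:Frank
Event 3 (swap coin<->mirror: now coin:Uma, mirror:Zoe). State: coin:Uma, map:Laura, mirror:Zoe, book:Frank
Event 4 (swap coin<->book: now coin:Frank, book:Uma). State: coin:Frank, map:Laura, mirror:Zoe, book:Uma
Event 5 (swap book<->map: now book:Laura, map:Uma). State: coin:Frank, map:Uma, mirror:Zoe, book:Laura
Event 6 (give coin: Frank -> Zoe). State: coin:Zoe, map:Uma, mirror:Zoe, book:Laura
Event 7 (give coin: Zoe -> Frank). State: coin:Frank, map:Uma, mirror:Zoe, book:Laura

Final state: coin:Frank, map:Uma, mirror:Zoe, book:Laura
The map is held by Uma.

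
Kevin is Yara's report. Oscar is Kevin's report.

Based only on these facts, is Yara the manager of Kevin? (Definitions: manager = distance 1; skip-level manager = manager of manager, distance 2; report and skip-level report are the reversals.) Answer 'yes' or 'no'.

Reconstructing the manager chain from the given facts:
  Yara -> Kevin -> Oscar
(each arrow means 'manager of the next')
Positions in the chain (0 = top):
  position of Yara: 0
  position of Kevin: 1
  position of Oscar: 2

Yara is at position 0, Kevin is at position 1; signed distance (j - i) = 1.
'manager' requires j - i = 1. Actual distance is 1, so the relation HOLDS.

Answer: yes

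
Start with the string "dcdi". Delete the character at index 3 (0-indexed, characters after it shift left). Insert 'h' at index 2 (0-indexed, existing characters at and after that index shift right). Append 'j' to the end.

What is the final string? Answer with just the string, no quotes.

Applying each edit step by step:
Start: "dcdi"
Op 1 (delete idx 3 = 'i'): "dcdi" -> "dcd"
Op 2 (insert 'h' at idx 2): "dcd" -> "dchd"
Op 3 (append 'j'): "dchd" -> "dchdj"

Answer: dchdj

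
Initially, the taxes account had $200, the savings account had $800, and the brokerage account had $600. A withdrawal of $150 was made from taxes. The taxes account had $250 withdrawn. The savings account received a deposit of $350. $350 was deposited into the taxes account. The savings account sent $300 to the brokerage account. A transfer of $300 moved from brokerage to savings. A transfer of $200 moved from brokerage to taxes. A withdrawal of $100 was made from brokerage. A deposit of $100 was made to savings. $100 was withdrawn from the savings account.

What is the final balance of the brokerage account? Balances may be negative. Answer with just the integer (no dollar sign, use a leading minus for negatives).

Tracking account balances step by step:
Start: taxes=200, savings=800, brokerage=600
Event 1 (withdraw 150 from taxes): taxes: 200 - 150 = 50. Balances: taxes=50, savings=800, brokerage=600
Event 2 (withdraw 250 from taxes): taxes: 50 - 250 = -200. Balances: taxes=-200, savings=800, brokerage=600
Event 3 (deposit 350 to savings): savings: 800 + 350 = 1150. Balances: taxes=-200, savings=1150, brokerage=600
Event 4 (deposit 350 to taxes): taxes: -200 + 350 = 150. Balances: taxes=150, savings=1150, brokerage=600
Event 5 (transfer 300 savings -> brokerage): savings: 1150 - 300 = 850, brokerage: 600 + 300 = 900. Balances: taxes=150, savings=850, brokerage=900
Event 6 (transfer 300 brokerage -> savings): brokerage: 900 - 300 = 600, savings: 850 + 300 = 1150. Balances: taxes=150, savings=1150, brokerage=600
Event 7 (transfer 200 brokerage -> taxes): brokerage: 600 - 200 = 400, taxes: 150 + 200 = 350. Balances: taxes=350, savings=1150, brokerage=400
Event 8 (withdraw 100 from brokerage): brokerage: 400 - 100 = 300. Balances: taxes=350, savings=1150, brokerage=300
Event 9 (deposit 100 to savings): savings: 1150 + 100 = 1250. Balances: taxes=350, savings=1250, brokerage=300
Event 10 (withdraw 100 from savings): savings: 1250 - 100 = 1150. Balances: taxes=350, savings=1150, brokerage=300

Final balance of brokerage: 300

Answer: 300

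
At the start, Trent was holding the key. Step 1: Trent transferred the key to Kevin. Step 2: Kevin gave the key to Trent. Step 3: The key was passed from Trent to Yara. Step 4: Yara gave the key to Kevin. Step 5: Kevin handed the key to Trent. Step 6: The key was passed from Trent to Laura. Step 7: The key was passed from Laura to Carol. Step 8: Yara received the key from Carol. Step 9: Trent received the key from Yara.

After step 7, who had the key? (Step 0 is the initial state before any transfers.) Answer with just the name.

Tracking the key holder through step 7:
After step 0 (start): Trent
After step 1: Kevin
After step 2: Trent
After step 3: Yara
After step 4: Kevin
After step 5: Trent
After step 6: Laura
After step 7: Carol

At step 7, the holder is Carol.

Answer: Carol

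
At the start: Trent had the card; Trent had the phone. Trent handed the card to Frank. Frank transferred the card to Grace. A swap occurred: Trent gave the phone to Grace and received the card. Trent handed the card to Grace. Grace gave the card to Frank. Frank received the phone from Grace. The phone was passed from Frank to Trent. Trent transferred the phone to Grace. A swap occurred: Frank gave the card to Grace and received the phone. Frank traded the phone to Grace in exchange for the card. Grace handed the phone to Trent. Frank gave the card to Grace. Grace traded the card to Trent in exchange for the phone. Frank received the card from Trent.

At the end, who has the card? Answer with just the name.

Answer: Frank

Derivation:
Tracking all object holders:
Start: card:Trent, phone:Trent
Event 1 (give card: Trent -> Frank). State: card:Frank, phone:Trent
Event 2 (give card: Frank -> Grace). State: card:Grace, phone:Trent
Event 3 (swap phone<->card: now phone:Grace, card:Trent). State: card:Trent, phone:Grace
Event 4 (give card: Trent -> Grace). State: card:Grace, phone:Grace
Event 5 (give card: Grace -> Frank). State: card:Frank, phone:Grace
Event 6 (give phone: Grace -> Frank). State: card:Frank, phone:Frank
Event 7 (give phone: Frank -> Trent). State: card:Frank, phone:Trent
Event 8 (give phone: Trent -> Grace). State: card:Frank, phone:Grace
Event 9 (swap card<->phone: now card:Grace, phone:Frank). State: card:Grace, phone:Frank
Event 10 (swap phone<->card: now phone:Grace, card:Frank). State: card:Frank, phone:Grace
Event 11 (give phone: Grace -> Trent). State: card:Frank, phone:Trent
Event 12 (give card: Frank -> Grace). State: card:Grace, phone:Trent
Event 13 (swap card<->phone: now card:Trent, phone:Grace). State: card:Trent, phone:Grace
Event 14 (give card: Trent -> Frank). State: card:Frank, phone:Grace

Final state: card:Frank, phone:Grace
The card is held by Frank.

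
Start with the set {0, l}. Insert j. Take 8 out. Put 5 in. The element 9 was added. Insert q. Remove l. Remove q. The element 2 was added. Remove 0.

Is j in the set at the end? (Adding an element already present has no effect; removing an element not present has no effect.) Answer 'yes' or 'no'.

Tracking the set through each operation:
Start: {0, l}
Event 1 (add j): added. Set: {0, j, l}
Event 2 (remove 8): not present, no change. Set: {0, j, l}
Event 3 (add 5): added. Set: {0, 5, j, l}
Event 4 (add 9): added. Set: {0, 5, 9, j, l}
Event 5 (add q): added. Set: {0, 5, 9, j, l, q}
Event 6 (remove l): removed. Set: {0, 5, 9, j, q}
Event 7 (remove q): removed. Set: {0, 5, 9, j}
Event 8 (add 2): added. Set: {0, 2, 5, 9, j}
Event 9 (remove 0): removed. Set: {2, 5, 9, j}

Final set: {2, 5, 9, j} (size 4)
j is in the final set.

Answer: yes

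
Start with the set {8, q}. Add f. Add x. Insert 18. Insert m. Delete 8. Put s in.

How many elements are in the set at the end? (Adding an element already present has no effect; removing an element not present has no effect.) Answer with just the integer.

Answer: 6

Derivation:
Tracking the set through each operation:
Start: {8, q}
Event 1 (add f): added. Set: {8, f, q}
Event 2 (add x): added. Set: {8, f, q, x}
Event 3 (add 18): added. Set: {18, 8, f, q, x}
Event 4 (add m): added. Set: {18, 8, f, m, q, x}
Event 5 (remove 8): removed. Set: {18, f, m, q, x}
Event 6 (add s): added. Set: {18, f, m, q, s, x}

Final set: {18, f, m, q, s, x} (size 6)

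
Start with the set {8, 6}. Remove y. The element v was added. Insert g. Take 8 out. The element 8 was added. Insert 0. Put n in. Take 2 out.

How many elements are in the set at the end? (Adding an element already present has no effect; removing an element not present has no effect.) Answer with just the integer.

Tracking the set through each operation:
Start: {6, 8}
Event 1 (remove y): not present, no change. Set: {6, 8}
Event 2 (add v): added. Set: {6, 8, v}
Event 3 (add g): added. Set: {6, 8, g, v}
Event 4 (remove 8): removed. Set: {6, g, v}
Event 5 (add 8): added. Set: {6, 8, g, v}
Event 6 (add 0): added. Set: {0, 6, 8, g, v}
Event 7 (add n): added. Set: {0, 6, 8, g, n, v}
Event 8 (remove 2): not present, no change. Set: {0, 6, 8, g, n, v}

Final set: {0, 6, 8, g, n, v} (size 6)

Answer: 6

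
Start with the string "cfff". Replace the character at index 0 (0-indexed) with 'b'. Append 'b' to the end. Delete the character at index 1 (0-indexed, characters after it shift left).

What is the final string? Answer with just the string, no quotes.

Answer: bffb

Derivation:
Applying each edit step by step:
Start: "cfff"
Op 1 (replace idx 0: 'c' -> 'b'): "cfff" -> "bfff"
Op 2 (append 'b'): "bfff" -> "bfffb"
Op 3 (delete idx 1 = 'f'): "bfffb" -> "bffb"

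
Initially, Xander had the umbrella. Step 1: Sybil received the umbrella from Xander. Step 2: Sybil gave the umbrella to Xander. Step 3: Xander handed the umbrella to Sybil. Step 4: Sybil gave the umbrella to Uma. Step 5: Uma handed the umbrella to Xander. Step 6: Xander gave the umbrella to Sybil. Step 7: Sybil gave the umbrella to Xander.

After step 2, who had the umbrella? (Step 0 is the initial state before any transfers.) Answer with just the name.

Tracking the umbrella holder through step 2:
After step 0 (start): Xander
After step 1: Sybil
After step 2: Xander

At step 2, the holder is Xander.

Answer: Xander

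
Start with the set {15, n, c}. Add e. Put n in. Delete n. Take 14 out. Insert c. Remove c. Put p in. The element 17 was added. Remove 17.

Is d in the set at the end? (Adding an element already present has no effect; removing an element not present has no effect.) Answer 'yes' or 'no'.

Answer: no

Derivation:
Tracking the set through each operation:
Start: {15, c, n}
Event 1 (add e): added. Set: {15, c, e, n}
Event 2 (add n): already present, no change. Set: {15, c, e, n}
Event 3 (remove n): removed. Set: {15, c, e}
Event 4 (remove 14): not present, no change. Set: {15, c, e}
Event 5 (add c): already present, no change. Set: {15, c, e}
Event 6 (remove c): removed. Set: {15, e}
Event 7 (add p): added. Set: {15, e, p}
Event 8 (add 17): added. Set: {15, 17, e, p}
Event 9 (remove 17): removed. Set: {15, e, p}

Final set: {15, e, p} (size 3)
d is NOT in the final set.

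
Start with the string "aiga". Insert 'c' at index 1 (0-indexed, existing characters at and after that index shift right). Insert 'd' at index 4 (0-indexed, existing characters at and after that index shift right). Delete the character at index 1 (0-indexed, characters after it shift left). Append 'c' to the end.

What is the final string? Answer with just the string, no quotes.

Answer: aigdac

Derivation:
Applying each edit step by step:
Start: "aiga"
Op 1 (insert 'c' at idx 1): "aiga" -> "aciga"
Op 2 (insert 'd' at idx 4): "aciga" -> "acigda"
Op 3 (delete idx 1 = 'c'): "acigda" -> "aigda"
Op 4 (append 'c'): "aigda" -> "aigdac"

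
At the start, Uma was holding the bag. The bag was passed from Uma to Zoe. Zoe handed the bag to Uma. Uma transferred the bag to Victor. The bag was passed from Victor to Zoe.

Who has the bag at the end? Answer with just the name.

Answer: Zoe

Derivation:
Tracking the bag through each event:
Start: Uma has the bag.
After event 1: Zoe has the bag.
After event 2: Uma has the bag.
After event 3: Victor has the bag.
After event 4: Zoe has the bag.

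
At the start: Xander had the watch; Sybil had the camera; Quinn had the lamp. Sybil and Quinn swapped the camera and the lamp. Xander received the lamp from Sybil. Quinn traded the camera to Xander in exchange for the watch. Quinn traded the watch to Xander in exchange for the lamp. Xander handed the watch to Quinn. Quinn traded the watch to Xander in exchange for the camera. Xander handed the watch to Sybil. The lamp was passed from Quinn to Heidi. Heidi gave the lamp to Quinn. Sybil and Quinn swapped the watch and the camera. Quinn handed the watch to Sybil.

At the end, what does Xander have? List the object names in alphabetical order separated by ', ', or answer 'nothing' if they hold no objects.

Answer: nothing

Derivation:
Tracking all object holders:
Start: watch:Xander, camera:Sybil, lamp:Quinn
Event 1 (swap camera<->lamp: now camera:Quinn, lamp:Sybil). State: watch:Xander, camera:Quinn, lamp:Sybil
Event 2 (give lamp: Sybil -> Xander). State: watch:Xander, camera:Quinn, lamp:Xander
Event 3 (swap camera<->watch: now camera:Xander, watch:Quinn). State: watch:Quinn, camera:Xander, lamp:Xander
Event 4 (swap watch<->lamp: now watch:Xander, lamp:Quinn). State: watch:Xander, camera:Xander, lamp:Quinn
Event 5 (give watch: Xander -> Quinn). State: watch:Quinn, camera:Xander, lamp:Quinn
Event 6 (swap watch<->camera: now watch:Xander, camera:Quinn). State: watch:Xander, camera:Quinn, lamp:Quinn
Event 7 (give watch: Xander -> Sybil). State: watch:Sybil, camera:Quinn, lamp:Quinn
Event 8 (give lamp: Quinn -> Heidi). State: watch:Sybil, camera:Quinn, lamp:Heidi
Event 9 (give lamp: Heidi -> Quinn). State: watch:Sybil, camera:Quinn, lamp:Quinn
Event 10 (swap watch<->camera: now watch:Quinn, camera:Sybil). State: watch:Quinn, camera:Sybil, lamp:Quinn
Event 11 (give watch: Quinn -> Sybil). State: watch:Sybil, camera:Sybil, lamp:Quinn

Final state: watch:Sybil, camera:Sybil, lamp:Quinn
Xander holds: (nothing).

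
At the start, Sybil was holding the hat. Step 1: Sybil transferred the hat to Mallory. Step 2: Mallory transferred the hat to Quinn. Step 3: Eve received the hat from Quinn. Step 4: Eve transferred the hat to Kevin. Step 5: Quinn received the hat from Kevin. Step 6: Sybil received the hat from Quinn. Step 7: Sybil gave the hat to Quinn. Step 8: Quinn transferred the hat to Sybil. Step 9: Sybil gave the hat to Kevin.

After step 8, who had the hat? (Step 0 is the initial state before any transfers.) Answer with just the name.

Tracking the hat holder through step 8:
After step 0 (start): Sybil
After step 1: Mallory
After step 2: Quinn
After step 3: Eve
After step 4: Kevin
After step 5: Quinn
After step 6: Sybil
After step 7: Quinn
After step 8: Sybil

At step 8, the holder is Sybil.

Answer: Sybil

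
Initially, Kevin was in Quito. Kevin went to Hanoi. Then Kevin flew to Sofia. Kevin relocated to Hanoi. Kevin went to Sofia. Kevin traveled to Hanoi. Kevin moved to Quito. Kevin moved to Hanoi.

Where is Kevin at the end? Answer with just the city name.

Answer: Hanoi

Derivation:
Tracking Kevin's location:
Start: Kevin is in Quito.
After move 1: Quito -> Hanoi. Kevin is in Hanoi.
After move 2: Hanoi -> Sofia. Kevin is in Sofia.
After move 3: Sofia -> Hanoi. Kevin is in Hanoi.
After move 4: Hanoi -> Sofia. Kevin is in Sofia.
After move 5: Sofia -> Hanoi. Kevin is in Hanoi.
After move 6: Hanoi -> Quito. Kevin is in Quito.
After move 7: Quito -> Hanoi. Kevin is in Hanoi.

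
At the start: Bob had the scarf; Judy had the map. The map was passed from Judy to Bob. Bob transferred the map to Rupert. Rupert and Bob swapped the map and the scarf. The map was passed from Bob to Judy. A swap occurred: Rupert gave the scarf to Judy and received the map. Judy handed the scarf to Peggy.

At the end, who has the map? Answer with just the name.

Tracking all object holders:
Start: scarf:Bob, map:Judy
Event 1 (give map: Judy -> Bob). State: scarf:Bob, map:Bob
Event 2 (give map: Bob -> Rupert). State: scarf:Bob, map:Rupert
Event 3 (swap map<->scarf: now map:Bob, scarf:Rupert). State: scarf:Rupert, map:Bob
Event 4 (give map: Bob -> Judy). State: scarf:Rupert, map:Judy
Event 5 (swap scarf<->map: now scarf:Judy, map:Rupert). State: scarf:Judy, map:Rupert
Event 6 (give scarf: Judy -> Peggy). State: scarf:Peggy, map:Rupert

Final state: scarf:Peggy, map:Rupert
The map is held by Rupert.

Answer: Rupert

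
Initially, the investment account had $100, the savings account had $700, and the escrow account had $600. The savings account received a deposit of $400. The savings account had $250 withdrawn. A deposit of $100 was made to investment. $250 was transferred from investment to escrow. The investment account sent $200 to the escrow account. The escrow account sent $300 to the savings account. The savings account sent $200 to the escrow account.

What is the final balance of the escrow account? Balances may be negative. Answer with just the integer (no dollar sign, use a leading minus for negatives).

Answer: 950

Derivation:
Tracking account balances step by step:
Start: investment=100, savings=700, escrow=600
Event 1 (deposit 400 to savings): savings: 700 + 400 = 1100. Balances: investment=100, savings=1100, escrow=600
Event 2 (withdraw 250 from savings): savings: 1100 - 250 = 850. Balances: investment=100, savings=850, escrow=600
Event 3 (deposit 100 to investment): investment: 100 + 100 = 200. Balances: investment=200, savings=850, escrow=600
Event 4 (transfer 250 investment -> escrow): investment: 200 - 250 = -50, escrow: 600 + 250 = 850. Balances: investment=-50, savings=850, escrow=850
Event 5 (transfer 200 investment -> escrow): investment: -50 - 200 = -250, escrow: 850 + 200 = 1050. Balances: investment=-250, savings=850, escrow=1050
Event 6 (transfer 300 escrow -> savings): escrow: 1050 - 300 = 750, savings: 850 + 300 = 1150. Balances: investment=-250, savings=1150, escrow=750
Event 7 (transfer 200 savings -> escrow): savings: 1150 - 200 = 950, escrow: 750 + 200 = 950. Balances: investment=-250, savings=950, escrow=950

Final balance of escrow: 950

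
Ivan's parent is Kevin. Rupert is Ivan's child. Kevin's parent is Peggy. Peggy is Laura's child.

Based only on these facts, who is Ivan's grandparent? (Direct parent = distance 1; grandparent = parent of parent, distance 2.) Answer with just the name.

Reconstructing the parent chain from the given facts:
  Laura -> Peggy -> Kevin -> Ivan -> Rupert
(each arrow means 'parent of the next')
Positions in the chain (0 = top):
  position of Laura: 0
  position of Peggy: 1
  position of Kevin: 2
  position of Ivan: 3
  position of Rupert: 4

Ivan is at position 3; the grandparent is 2 steps up the chain, i.e. position 1: Peggy.

Answer: Peggy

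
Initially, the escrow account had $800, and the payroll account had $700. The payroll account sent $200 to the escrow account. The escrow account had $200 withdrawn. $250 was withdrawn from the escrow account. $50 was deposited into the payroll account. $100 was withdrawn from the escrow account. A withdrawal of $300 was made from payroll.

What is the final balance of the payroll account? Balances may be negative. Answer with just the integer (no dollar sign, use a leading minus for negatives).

Answer: 250

Derivation:
Tracking account balances step by step:
Start: escrow=800, payroll=700
Event 1 (transfer 200 payroll -> escrow): payroll: 700 - 200 = 500, escrow: 800 + 200 = 1000. Balances: escrow=1000, payroll=500
Event 2 (withdraw 200 from escrow): escrow: 1000 - 200 = 800. Balances: escrow=800, payroll=500
Event 3 (withdraw 250 from escrow): escrow: 800 - 250 = 550. Balances: escrow=550, payroll=500
Event 4 (deposit 50 to payroll): payroll: 500 + 50 = 550. Balances: escrow=550, payroll=550
Event 5 (withdraw 100 from escrow): escrow: 550 - 100 = 450. Balances: escrow=450, payroll=550
Event 6 (withdraw 300 from payroll): payroll: 550 - 300 = 250. Balances: escrow=450, payroll=250

Final balance of payroll: 250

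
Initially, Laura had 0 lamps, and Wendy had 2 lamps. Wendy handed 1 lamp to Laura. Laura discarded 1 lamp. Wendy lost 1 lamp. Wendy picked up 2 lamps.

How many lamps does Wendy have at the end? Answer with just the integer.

Answer: 2

Derivation:
Tracking counts step by step:
Start: Laura=0, Wendy=2
Event 1 (Wendy -> Laura, 1): Wendy: 2 -> 1, Laura: 0 -> 1. State: Laura=1, Wendy=1
Event 2 (Laura -1): Laura: 1 -> 0. State: Laura=0, Wendy=1
Event 3 (Wendy -1): Wendy: 1 -> 0. State: Laura=0, Wendy=0
Event 4 (Wendy +2): Wendy: 0 -> 2. State: Laura=0, Wendy=2

Wendy's final count: 2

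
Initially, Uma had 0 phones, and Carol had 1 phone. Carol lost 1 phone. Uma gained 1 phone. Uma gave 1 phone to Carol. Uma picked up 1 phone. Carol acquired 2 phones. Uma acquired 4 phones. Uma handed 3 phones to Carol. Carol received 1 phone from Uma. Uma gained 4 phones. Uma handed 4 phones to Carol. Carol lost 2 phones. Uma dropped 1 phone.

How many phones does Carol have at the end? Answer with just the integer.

Tracking counts step by step:
Start: Uma=0, Carol=1
Event 1 (Carol -1): Carol: 1 -> 0. State: Uma=0, Carol=0
Event 2 (Uma +1): Uma: 0 -> 1. State: Uma=1, Carol=0
Event 3 (Uma -> Carol, 1): Uma: 1 -> 0, Carol: 0 -> 1. State: Uma=0, Carol=1
Event 4 (Uma +1): Uma: 0 -> 1. State: Uma=1, Carol=1
Event 5 (Carol +2): Carol: 1 -> 3. State: Uma=1, Carol=3
Event 6 (Uma +4): Uma: 1 -> 5. State: Uma=5, Carol=3
Event 7 (Uma -> Carol, 3): Uma: 5 -> 2, Carol: 3 -> 6. State: Uma=2, Carol=6
Event 8 (Uma -> Carol, 1): Uma: 2 -> 1, Carol: 6 -> 7. State: Uma=1, Carol=7
Event 9 (Uma +4): Uma: 1 -> 5. State: Uma=5, Carol=7
Event 10 (Uma -> Carol, 4): Uma: 5 -> 1, Carol: 7 -> 11. State: Uma=1, Carol=11
Event 11 (Carol -2): Carol: 11 -> 9. State: Uma=1, Carol=9
Event 12 (Uma -1): Uma: 1 -> 0. State: Uma=0, Carol=9

Carol's final count: 9

Answer: 9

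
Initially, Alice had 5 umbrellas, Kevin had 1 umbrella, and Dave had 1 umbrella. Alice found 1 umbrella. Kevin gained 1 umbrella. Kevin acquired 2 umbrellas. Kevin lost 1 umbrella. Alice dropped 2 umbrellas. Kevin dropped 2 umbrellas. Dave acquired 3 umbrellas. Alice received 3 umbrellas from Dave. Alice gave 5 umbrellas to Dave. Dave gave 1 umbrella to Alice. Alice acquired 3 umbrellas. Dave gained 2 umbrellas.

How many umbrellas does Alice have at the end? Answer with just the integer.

Answer: 6

Derivation:
Tracking counts step by step:
Start: Alice=5, Kevin=1, Dave=1
Event 1 (Alice +1): Alice: 5 -> 6. State: Alice=6, Kevin=1, Dave=1
Event 2 (Kevin +1): Kevin: 1 -> 2. State: Alice=6, Kevin=2, Dave=1
Event 3 (Kevin +2): Kevin: 2 -> 4. State: Alice=6, Kevin=4, Dave=1
Event 4 (Kevin -1): Kevin: 4 -> 3. State: Alice=6, Kevin=3, Dave=1
Event 5 (Alice -2): Alice: 6 -> 4. State: Alice=4, Kevin=3, Dave=1
Event 6 (Kevin -2): Kevin: 3 -> 1. State: Alice=4, Kevin=1, Dave=1
Event 7 (Dave +3): Dave: 1 -> 4. State: Alice=4, Kevin=1, Dave=4
Event 8 (Dave -> Alice, 3): Dave: 4 -> 1, Alice: 4 -> 7. State: Alice=7, Kevin=1, Dave=1
Event 9 (Alice -> Dave, 5): Alice: 7 -> 2, Dave: 1 -> 6. State: Alice=2, Kevin=1, Dave=6
Event 10 (Dave -> Alice, 1): Dave: 6 -> 5, Alice: 2 -> 3. State: Alice=3, Kevin=1, Dave=5
Event 11 (Alice +3): Alice: 3 -> 6. State: Alice=6, Kevin=1, Dave=5
Event 12 (Dave +2): Dave: 5 -> 7. State: Alice=6, Kevin=1, Dave=7

Alice's final count: 6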